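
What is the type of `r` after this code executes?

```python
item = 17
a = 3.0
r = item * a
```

int * float returns float (17 * 3.0 = 51.0)

float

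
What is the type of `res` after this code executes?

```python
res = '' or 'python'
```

'or' returns first truthy value ('python', which is str)

str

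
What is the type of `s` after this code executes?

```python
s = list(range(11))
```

list(range(...)) returns list

list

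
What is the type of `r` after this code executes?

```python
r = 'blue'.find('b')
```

str.find() returns int (index, or -1)

int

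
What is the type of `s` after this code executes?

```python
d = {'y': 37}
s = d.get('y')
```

dict.get() returns the value (int) when key is found

int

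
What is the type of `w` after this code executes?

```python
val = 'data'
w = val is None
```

'is' comparison returns bool

bool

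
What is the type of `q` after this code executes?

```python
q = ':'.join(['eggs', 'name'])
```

str.join() returns str

str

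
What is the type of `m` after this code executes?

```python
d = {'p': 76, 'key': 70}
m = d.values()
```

.values() returns a dict_values view object

dict_values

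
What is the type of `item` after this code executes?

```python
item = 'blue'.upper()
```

str.upper() returns str

str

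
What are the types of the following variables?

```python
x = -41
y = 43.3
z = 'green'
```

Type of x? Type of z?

x is int; z is str

int, str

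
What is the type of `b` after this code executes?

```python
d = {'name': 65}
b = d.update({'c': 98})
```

dict.update() returns None

NoneType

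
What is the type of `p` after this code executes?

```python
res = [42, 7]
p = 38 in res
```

'in' operator returns bool

bool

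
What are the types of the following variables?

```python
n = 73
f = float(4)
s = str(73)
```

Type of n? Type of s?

n is int; s is str

int, str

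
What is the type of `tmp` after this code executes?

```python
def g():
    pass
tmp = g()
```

A function with no return statement returns None

NoneType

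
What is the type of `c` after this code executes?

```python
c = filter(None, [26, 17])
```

filter() returns a filter iterator object

filter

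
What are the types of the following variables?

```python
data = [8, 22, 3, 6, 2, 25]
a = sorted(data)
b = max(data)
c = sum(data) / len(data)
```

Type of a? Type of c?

sorted() returns list; int / int returns float

list, float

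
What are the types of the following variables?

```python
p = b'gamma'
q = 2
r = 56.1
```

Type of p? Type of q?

p is bytes; q is int

bytes, int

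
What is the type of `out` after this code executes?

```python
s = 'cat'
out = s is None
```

'is' comparison returns bool

bool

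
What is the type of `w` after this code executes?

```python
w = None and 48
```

'and' returns first falsy value (None)

NoneType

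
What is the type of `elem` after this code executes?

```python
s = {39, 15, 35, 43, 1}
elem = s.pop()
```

Popping from a set of ints returns int

int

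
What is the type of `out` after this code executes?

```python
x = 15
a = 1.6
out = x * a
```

int * float returns float (15 * 1.6 = 24.0)

float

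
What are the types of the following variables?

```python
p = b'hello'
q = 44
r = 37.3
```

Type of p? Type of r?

p is bytes; r is float

bytes, float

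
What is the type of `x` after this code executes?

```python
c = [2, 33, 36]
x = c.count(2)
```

list.count() returns int

int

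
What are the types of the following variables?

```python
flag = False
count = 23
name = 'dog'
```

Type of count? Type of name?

count is int; name is str

int, str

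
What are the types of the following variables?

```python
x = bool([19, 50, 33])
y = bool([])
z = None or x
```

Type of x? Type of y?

bool() returns bool; bool() returns bool

bool, bool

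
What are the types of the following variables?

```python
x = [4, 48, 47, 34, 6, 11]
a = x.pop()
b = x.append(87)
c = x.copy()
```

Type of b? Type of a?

list.append() returns None; list.pop() returns the element (int)

NoneType, int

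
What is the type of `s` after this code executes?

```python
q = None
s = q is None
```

'is' comparison returns bool

bool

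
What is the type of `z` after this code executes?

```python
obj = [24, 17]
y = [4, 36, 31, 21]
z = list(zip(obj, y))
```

list(zip(...)) returns a list of tuples

list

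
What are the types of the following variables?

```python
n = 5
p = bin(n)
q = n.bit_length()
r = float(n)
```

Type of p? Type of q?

bin() returns str; int.bit_length() returns int

str, int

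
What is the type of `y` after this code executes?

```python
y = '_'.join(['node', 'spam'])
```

str.join() returns str

str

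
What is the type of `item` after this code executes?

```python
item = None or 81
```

'or' with None returns the other value (81, int)

int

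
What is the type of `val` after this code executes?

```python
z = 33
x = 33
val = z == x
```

Equality comparison returns bool

bool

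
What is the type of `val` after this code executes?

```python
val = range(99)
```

range() returns a range object

range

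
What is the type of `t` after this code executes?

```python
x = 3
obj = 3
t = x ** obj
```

int ** positive int returns int (3 ** 3 = 27)

int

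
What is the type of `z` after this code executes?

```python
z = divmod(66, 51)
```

divmod() returns a tuple (quotient, remainder)

tuple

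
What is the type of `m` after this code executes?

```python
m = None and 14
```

'and' returns first falsy value (None)

NoneType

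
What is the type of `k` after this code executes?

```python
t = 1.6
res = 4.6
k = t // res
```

float // float returns float (floor division preserves float type)

float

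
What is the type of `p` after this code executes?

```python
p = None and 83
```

'and' returns first falsy value (None)

NoneType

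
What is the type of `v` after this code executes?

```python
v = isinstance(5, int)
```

isinstance() returns bool

bool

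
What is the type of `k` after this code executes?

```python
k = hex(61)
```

hex() returns str representation

str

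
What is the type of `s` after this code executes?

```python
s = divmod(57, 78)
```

divmod() returns a tuple (quotient, remainder)

tuple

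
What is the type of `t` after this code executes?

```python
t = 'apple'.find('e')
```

str.find() returns int (index, or -1)

int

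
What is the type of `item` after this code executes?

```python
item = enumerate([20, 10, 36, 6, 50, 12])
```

enumerate() returns an enumerate iterator object

enumerate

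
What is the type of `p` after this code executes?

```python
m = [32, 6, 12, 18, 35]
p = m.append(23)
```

list.append() returns None (mutates in place)

NoneType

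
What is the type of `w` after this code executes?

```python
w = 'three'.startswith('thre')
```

str.startswith() returns bool

bool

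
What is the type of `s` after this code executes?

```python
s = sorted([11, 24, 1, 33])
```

sorted() always returns list

list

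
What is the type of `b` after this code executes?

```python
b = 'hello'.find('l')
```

str.find() returns int (index, or -1)

int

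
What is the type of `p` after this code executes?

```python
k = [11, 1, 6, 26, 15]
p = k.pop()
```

list.pop() returns the popped element (int here)

int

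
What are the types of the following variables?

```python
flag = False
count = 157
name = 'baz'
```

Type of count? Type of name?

count is int; name is str

int, str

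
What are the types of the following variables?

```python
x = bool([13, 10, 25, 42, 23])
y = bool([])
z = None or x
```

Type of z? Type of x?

None or <bool> returns the bool; bool() returns bool

bool, bool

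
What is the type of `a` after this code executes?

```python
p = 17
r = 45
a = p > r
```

Comparison operators return bool

bool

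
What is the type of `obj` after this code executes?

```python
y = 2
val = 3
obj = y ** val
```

int ** positive int returns int (2 ** 3 = 8)

int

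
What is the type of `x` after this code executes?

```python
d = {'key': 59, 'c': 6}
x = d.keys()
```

.keys() returns a dict_keys view object

dict_keys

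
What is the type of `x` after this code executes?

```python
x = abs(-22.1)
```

abs() of float returns float

float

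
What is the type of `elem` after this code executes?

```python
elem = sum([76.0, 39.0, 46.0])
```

sum() of floats returns float

float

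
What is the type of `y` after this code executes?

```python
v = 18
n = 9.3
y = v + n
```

int + float returns float (18 + 9.3 = 27.3)

float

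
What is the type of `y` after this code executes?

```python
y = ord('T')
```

ord() returns int (Unicode code point)

int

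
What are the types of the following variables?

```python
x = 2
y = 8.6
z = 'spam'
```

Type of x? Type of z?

x is int; z is str

int, str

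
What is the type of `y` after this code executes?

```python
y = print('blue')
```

print() returns None

NoneType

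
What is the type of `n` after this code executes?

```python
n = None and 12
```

'and' returns first falsy value (None)

NoneType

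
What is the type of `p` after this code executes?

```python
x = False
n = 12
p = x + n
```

bool + int returns int (False is 0, so 0 + 12 = 12)

int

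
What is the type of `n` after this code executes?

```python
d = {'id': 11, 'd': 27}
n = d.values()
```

.values() returns a dict_values view object

dict_values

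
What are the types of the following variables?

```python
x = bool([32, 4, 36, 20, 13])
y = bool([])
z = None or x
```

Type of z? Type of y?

None or <bool> returns the bool; bool() returns bool

bool, bool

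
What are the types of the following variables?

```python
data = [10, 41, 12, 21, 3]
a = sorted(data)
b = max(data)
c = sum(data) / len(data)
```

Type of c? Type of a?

int / int returns float; sorted() returns list

float, list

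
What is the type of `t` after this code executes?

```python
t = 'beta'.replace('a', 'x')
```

str.replace() returns str

str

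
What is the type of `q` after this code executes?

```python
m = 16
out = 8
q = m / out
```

int / int always returns float in Python 3 (16 / 8 = 2)

float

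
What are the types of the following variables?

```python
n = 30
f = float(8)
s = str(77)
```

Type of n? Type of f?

n is int; f is float

int, float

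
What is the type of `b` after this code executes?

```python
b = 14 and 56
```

'and' returns the last value when all truthy (56, which is int)

int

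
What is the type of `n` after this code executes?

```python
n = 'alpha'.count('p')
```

str.count() returns int

int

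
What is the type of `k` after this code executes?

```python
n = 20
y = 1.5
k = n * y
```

int * float returns float (20 * 1.5 = 30.0)

float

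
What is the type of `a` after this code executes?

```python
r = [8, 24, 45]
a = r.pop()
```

list.pop() returns the popped element (int here)

int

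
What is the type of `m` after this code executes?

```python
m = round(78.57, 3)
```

round() with ndigits arg returns float

float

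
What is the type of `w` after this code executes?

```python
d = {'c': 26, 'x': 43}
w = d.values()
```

.values() returns a dict_values view object

dict_values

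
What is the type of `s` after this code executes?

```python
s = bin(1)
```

bin() returns str representation

str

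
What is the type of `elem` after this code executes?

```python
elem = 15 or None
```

'or' returns first truthy value (15, int)

int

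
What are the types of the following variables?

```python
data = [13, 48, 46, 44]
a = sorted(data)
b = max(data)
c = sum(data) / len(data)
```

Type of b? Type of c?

max of ints returns int; int / int returns float

int, float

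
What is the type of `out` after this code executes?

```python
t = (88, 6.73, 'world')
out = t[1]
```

Index 1 of tuple is 6.73 which is float

float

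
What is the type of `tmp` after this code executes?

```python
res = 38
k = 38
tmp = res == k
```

Equality comparison returns bool

bool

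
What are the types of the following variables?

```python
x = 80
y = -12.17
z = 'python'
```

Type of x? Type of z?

x is int; z is str

int, str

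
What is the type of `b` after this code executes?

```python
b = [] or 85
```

'or' returns first truthy value (85, which is int)

int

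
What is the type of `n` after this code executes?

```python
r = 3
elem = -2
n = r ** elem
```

int ** negative int returns float

float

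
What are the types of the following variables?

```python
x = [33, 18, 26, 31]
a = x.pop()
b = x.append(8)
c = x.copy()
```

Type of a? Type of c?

list.pop() returns the element (int); list.copy() returns list

int, list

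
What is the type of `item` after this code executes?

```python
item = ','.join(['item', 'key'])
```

str.join() returns str

str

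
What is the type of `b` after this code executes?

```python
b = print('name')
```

print() returns None

NoneType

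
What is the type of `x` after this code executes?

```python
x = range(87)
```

range() returns a range object

range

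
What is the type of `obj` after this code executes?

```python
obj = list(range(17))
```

list(range(...)) returns list

list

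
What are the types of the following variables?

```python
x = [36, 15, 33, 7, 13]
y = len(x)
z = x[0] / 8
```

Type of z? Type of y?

int / int returns float; len() returns int

float, int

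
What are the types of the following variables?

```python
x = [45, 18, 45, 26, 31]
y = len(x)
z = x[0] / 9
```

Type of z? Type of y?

int / int returns float; len() returns int

float, int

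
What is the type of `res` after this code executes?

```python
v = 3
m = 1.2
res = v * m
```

int * float returns float (3 * 1.2 = 3.6)

float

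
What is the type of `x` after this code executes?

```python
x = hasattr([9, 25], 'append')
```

hasattr() returns bool

bool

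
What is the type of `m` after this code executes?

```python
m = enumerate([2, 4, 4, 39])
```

enumerate() returns an enumerate iterator object

enumerate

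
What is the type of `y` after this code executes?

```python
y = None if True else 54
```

Ternary: condition is True, if branch (None) taken → NoneType

NoneType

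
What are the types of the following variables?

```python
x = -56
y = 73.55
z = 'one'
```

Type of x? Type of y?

x is int; y is float

int, float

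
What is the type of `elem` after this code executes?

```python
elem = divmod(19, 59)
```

divmod() returns a tuple (quotient, remainder)

tuple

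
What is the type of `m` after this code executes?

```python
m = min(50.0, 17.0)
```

min() of floats returns float

float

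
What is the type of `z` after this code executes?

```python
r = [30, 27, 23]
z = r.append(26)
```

list.append() returns None (mutates in place)

NoneType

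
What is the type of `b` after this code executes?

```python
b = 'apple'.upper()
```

str.upper() returns str

str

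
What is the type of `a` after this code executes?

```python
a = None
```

None has type NoneType

NoneType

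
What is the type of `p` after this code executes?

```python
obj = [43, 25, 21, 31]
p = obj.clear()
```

list.clear() returns None

NoneType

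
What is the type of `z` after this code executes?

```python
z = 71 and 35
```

'and' returns the last value when all truthy (35, which is int)

int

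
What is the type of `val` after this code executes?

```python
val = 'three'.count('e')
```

str.count() returns int

int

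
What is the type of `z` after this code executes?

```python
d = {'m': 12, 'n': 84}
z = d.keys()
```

.keys() returns a dict_keys view object

dict_keys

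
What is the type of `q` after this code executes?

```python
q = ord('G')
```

ord() returns int (Unicode code point)

int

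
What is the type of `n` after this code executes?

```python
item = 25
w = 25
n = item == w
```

Equality comparison returns bool

bool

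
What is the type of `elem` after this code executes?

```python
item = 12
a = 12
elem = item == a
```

Equality comparison returns bool

bool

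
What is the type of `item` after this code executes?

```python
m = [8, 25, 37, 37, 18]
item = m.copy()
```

list.copy() returns list

list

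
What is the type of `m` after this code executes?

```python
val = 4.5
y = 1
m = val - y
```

float - int returns float (4.5 - 1 = 3.5)

float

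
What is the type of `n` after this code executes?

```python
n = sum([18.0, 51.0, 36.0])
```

sum() of floats returns float

float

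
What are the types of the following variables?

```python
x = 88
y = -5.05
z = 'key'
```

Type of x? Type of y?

x is int; y is float

int, float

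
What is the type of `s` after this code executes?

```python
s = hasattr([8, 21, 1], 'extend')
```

hasattr() returns bool

bool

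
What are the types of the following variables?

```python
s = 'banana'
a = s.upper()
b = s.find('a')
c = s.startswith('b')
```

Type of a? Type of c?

str.upper() returns str; str.startswith() returns bool

str, bool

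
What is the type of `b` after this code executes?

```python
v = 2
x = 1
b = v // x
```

int // int returns int (2 // 1 = 2)

int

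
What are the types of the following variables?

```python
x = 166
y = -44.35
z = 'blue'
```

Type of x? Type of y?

x is int; y is float

int, float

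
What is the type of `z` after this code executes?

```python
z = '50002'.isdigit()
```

str.isdigit() returns bool

bool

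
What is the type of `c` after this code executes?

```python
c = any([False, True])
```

any() returns bool

bool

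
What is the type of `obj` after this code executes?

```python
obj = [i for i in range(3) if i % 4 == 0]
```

A list comprehension [...] produces a list

list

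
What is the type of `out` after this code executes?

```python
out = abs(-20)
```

abs() of int returns int

int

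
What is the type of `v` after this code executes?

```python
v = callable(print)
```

callable() returns bool

bool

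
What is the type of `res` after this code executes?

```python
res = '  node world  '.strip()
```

str.strip() returns str

str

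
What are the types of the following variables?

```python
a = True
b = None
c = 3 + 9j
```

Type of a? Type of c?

a is bool; c is complex

bool, complex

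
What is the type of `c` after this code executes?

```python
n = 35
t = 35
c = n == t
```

Equality comparison returns bool

bool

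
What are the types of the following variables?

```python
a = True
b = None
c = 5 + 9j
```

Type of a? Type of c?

a is bool; c is complex

bool, complex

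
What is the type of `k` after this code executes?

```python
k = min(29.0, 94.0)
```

min() of floats returns float

float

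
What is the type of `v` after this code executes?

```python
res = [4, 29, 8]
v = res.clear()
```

list.clear() returns None

NoneType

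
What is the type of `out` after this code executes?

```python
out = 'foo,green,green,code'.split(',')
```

str.split() returns list

list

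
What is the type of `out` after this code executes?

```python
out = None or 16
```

'or' with None returns the other value (16, int)

int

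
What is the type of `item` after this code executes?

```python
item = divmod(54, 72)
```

divmod() returns a tuple (quotient, remainder)

tuple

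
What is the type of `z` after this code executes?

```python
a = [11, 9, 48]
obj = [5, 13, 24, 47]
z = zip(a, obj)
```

zip() returns a zip iterator object

zip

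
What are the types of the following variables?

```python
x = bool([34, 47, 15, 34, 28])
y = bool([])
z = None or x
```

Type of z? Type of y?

None or <bool> returns the bool; bool() returns bool

bool, bool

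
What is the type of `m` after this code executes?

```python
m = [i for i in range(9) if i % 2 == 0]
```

A list comprehension [...] produces a list

list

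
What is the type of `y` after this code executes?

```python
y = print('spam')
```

print() returns None

NoneType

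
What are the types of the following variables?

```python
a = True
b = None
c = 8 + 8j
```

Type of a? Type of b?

a is bool; b is NoneType

bool, NoneType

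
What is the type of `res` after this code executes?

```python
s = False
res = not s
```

'not' always returns bool

bool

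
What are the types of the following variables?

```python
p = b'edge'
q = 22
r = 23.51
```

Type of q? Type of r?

q is int; r is float

int, float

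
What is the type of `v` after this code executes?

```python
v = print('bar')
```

print() returns None

NoneType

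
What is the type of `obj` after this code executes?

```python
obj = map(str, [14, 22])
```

map() returns a map iterator object

map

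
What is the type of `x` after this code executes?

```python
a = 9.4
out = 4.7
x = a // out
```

float // float returns float (floor division preserves float type)

float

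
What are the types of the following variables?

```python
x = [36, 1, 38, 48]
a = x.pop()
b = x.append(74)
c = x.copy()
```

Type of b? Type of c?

list.append() returns None; list.copy() returns list

NoneType, list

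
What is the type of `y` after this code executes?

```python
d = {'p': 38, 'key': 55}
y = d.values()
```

.values() returns a dict_values view object

dict_values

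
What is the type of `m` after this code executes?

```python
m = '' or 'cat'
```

'or' returns first truthy value ('cat', which is str)

str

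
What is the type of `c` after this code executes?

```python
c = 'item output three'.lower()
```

str.lower() returns str

str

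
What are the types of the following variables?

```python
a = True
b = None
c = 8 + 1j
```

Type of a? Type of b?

a is bool; b is NoneType

bool, NoneType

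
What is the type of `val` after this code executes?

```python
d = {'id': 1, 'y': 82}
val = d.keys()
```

.keys() returns a dict_keys view object

dict_keys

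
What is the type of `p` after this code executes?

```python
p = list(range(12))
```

list(range(...)) returns list

list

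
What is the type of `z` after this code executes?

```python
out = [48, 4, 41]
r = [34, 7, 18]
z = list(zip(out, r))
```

list(zip(...)) returns a list of tuples

list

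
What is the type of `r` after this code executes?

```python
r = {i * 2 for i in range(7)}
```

A set comprehension {expr for x in iterable} produces a set

set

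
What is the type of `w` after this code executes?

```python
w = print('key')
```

print() returns None

NoneType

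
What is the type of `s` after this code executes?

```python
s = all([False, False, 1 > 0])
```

all() returns bool

bool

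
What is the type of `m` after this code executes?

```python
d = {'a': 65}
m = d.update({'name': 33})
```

dict.update() returns None

NoneType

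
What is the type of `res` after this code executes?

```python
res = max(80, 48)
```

max() of ints returns int

int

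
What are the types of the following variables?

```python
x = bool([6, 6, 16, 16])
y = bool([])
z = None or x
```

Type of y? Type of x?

bool() returns bool; bool() returns bool

bool, bool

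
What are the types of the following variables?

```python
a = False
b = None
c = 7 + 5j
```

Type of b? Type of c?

b is NoneType; c is complex

NoneType, complex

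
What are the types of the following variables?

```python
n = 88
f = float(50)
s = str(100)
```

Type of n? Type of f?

n is int; f is float

int, float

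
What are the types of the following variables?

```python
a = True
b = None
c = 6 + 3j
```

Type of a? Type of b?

a is bool; b is NoneType

bool, NoneType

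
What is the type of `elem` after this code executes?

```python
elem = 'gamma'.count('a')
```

str.count() returns int

int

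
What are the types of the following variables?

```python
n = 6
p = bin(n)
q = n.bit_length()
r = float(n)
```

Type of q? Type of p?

int.bit_length() returns int; bin() returns str

int, str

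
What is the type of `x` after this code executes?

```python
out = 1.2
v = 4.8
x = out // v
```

float // float returns float (floor division preserves float type)

float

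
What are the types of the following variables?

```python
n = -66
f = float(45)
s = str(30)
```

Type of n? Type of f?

n is int; f is float

int, float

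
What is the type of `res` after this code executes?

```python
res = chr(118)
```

chr() returns str (single character)

str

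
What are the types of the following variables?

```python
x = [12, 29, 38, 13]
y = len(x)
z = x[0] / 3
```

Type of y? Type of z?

len() returns int; int / int returns float

int, float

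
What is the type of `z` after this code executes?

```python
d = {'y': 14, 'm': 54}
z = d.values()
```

.values() returns a dict_values view object

dict_values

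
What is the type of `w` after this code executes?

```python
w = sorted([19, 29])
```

sorted() always returns list

list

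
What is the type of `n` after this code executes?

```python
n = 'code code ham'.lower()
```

str.lower() returns str

str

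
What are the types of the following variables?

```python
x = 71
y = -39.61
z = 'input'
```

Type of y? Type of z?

y is float; z is str

float, str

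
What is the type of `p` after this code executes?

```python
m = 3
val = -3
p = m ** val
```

int ** negative int returns float

float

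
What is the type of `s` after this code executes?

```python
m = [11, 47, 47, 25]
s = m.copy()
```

list.copy() returns list

list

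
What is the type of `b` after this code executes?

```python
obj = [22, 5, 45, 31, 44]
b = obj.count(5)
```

list.count() returns int

int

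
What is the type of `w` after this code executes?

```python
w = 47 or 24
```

'or' returns the first truthy value (47, which is int)

int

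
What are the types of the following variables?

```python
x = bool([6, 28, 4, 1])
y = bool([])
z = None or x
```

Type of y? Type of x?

bool() returns bool; bool() returns bool

bool, bool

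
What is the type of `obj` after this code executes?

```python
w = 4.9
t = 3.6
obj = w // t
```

float // float returns float (floor division preserves float type)

float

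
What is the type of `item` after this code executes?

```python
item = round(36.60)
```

round() with no ndigits arg returns int

int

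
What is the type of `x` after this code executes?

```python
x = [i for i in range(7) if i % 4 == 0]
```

A list comprehension [...] produces a list

list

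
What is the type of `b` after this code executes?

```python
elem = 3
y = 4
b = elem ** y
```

int ** positive int returns int (3 ** 4 = 81)

int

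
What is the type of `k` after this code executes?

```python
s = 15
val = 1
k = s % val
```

int % int returns int (15 % 1 = 0)

int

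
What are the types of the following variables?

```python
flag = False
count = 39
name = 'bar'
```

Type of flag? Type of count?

flag is bool; count is int

bool, int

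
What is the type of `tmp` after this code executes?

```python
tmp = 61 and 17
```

'and' returns the last value when all truthy (17, which is int)

int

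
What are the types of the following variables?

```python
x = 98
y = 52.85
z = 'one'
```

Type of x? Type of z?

x is int; z is str

int, str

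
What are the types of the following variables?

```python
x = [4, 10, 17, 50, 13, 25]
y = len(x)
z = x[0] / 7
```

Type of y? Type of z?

len() returns int; int / int returns float

int, float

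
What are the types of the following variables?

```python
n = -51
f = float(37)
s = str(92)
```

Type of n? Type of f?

n is int; f is float

int, float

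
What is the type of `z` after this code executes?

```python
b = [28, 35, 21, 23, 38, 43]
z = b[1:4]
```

Slicing a list always returns a list

list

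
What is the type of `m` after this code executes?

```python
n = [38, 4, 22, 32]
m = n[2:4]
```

Slicing a list always returns a list

list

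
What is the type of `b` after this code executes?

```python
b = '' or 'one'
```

'or' returns first truthy value ('one', which is str)

str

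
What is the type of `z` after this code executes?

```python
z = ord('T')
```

ord() returns int (Unicode code point)

int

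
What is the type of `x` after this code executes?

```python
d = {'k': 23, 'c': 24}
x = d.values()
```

.values() returns a dict_values view object

dict_values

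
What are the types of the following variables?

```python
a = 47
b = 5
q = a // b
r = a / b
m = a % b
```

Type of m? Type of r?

int % int returns int; int / int returns float

int, float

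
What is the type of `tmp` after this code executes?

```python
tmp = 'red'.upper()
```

str.upper() returns str

str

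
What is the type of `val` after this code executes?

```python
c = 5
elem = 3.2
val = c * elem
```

int * float returns float (5 * 3.2 = 16.0)

float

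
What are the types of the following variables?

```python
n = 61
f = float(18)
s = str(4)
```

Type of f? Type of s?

f is float; s is str

float, str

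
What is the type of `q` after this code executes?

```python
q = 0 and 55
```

'and' returns the first falsy value (0, which is int)

int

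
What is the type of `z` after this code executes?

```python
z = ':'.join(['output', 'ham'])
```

str.join() returns str

str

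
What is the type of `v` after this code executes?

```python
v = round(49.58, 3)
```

round() with ndigits arg returns float

float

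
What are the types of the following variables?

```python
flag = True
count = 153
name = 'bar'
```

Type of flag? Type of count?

flag is bool; count is int

bool, int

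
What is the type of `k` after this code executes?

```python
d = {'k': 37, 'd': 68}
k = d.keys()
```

.keys() returns a dict_keys view object

dict_keys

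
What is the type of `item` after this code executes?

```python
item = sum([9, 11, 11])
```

sum() of ints returns int

int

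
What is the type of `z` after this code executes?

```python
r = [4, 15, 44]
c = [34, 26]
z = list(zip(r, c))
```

list(zip(...)) returns a list of tuples

list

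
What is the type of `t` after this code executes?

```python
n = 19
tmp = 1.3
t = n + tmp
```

int + float returns float (19 + 1.3 = 20.3)

float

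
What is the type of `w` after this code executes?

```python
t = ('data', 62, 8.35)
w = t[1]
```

Index 1 of tuple is 62 which is int

int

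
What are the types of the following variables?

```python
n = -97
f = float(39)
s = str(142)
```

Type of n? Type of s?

n is int; s is str

int, str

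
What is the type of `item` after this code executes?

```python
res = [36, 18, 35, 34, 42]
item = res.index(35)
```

list.index() returns int

int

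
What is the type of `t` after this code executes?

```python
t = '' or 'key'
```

'or' returns first truthy value ('key', which is str)

str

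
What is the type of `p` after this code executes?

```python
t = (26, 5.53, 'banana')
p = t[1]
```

Index 1 of tuple is 5.53 which is float

float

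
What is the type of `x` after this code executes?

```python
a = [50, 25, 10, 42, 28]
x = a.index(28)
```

list.index() returns int

int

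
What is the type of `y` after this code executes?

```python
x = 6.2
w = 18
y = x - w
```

float - int returns float (6.2 - 18 = -11.8)

float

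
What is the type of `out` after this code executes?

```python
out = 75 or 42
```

'or' returns the first truthy value (75, which is int)

int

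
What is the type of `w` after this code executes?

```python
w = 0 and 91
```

'and' returns the first falsy value (0, which is int)

int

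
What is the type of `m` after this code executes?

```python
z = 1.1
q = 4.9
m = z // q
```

float // float returns float (floor division preserves float type)

float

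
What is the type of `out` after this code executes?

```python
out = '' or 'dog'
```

'or' returns first truthy value ('dog', which is str)

str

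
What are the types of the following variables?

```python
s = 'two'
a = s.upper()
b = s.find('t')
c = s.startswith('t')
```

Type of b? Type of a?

str.find() returns int; str.upper() returns str

int, str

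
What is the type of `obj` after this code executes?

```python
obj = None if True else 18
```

Ternary: condition is True, if branch (None) taken → NoneType

NoneType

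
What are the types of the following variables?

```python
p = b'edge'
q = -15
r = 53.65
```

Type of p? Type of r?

p is bytes; r is float

bytes, float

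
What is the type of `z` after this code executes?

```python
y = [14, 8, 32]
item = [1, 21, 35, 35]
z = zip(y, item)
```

zip() returns a zip iterator object

zip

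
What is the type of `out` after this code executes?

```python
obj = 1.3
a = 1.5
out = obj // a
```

float // float returns float (floor division preserves float type)

float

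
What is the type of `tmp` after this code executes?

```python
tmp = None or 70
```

'or' with None returns the other value (70, int)

int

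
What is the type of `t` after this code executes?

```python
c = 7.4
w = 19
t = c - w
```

float - int returns float (7.4 - 19 = -11.6)

float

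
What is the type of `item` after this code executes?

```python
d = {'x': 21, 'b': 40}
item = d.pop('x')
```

dict.pop() returns the value (int)

int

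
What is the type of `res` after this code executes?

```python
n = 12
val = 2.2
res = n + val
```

int + float returns float (12 + 2.2 = 14.2)

float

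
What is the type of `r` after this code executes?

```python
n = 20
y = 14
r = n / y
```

int / int always returns float in Python 3 (20 / 14 = 1.42857)

float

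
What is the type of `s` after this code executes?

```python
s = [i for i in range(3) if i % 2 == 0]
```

A list comprehension [...] produces a list

list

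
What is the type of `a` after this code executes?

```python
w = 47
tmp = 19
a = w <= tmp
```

Comparison operators return bool

bool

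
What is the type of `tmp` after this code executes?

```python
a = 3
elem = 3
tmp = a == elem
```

Equality comparison returns bool

bool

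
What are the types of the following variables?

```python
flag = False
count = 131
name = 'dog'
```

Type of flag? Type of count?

flag is bool; count is int

bool, int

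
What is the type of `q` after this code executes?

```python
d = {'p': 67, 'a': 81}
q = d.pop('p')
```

dict.pop() returns the value (int)

int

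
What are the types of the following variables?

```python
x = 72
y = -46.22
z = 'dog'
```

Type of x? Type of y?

x is int; y is float

int, float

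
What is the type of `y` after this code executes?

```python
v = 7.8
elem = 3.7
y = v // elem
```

float // float returns float (floor division preserves float type)

float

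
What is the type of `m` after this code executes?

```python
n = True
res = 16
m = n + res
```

bool + int returns int (True is 1, so 1 + 16 = 17)

int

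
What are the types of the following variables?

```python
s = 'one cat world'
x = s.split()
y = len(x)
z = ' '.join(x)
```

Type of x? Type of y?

str.split() returns list; len() returns int

list, int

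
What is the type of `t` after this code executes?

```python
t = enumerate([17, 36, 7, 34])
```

enumerate() returns an enumerate iterator object

enumerate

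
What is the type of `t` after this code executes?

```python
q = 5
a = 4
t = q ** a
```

int ** positive int returns int (5 ** 4 = 625)

int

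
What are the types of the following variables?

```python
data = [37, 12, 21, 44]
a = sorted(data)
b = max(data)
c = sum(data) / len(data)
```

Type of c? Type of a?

int / int returns float; sorted() returns list

float, list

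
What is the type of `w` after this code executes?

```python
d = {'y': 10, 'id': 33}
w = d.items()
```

dict.items() returns a dict_items view

dict_items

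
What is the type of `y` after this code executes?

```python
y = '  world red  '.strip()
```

str.strip() returns str

str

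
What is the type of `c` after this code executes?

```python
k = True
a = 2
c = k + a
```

bool + int returns int (True is 1, so 1 + 2 = 3)

int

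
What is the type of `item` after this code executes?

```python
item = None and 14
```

'and' returns first falsy value (None)

NoneType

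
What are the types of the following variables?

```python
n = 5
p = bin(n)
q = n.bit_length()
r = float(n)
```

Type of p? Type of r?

bin() returns str; float() returns float

str, float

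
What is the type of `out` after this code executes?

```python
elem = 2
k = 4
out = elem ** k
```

int ** positive int returns int (2 ** 4 = 16)

int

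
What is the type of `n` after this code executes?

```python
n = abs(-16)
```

abs() of int returns int

int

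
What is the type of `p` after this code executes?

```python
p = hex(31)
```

hex() returns str representation

str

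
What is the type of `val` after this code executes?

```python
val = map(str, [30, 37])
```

map() returns a map iterator object

map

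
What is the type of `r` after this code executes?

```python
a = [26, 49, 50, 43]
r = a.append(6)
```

list.append() returns None (mutates in place)

NoneType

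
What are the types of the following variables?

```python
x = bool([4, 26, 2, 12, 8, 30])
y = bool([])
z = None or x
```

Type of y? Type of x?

bool() returns bool; bool() returns bool

bool, bool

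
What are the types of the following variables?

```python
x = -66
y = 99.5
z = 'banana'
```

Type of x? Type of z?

x is int; z is str

int, str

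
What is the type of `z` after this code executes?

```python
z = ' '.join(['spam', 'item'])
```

str.join() returns str

str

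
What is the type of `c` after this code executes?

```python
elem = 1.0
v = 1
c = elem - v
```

float - int returns float (1.0 - 1 = 0.0)

float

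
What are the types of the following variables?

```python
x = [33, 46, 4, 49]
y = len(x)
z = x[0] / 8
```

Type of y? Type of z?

len() returns int; int / int returns float

int, float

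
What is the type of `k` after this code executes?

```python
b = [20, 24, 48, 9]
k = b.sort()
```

list.sort() returns None (sorts in place)

NoneType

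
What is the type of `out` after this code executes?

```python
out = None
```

None has type NoneType

NoneType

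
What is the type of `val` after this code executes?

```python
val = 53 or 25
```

'or' returns the first truthy value (53, which is int)

int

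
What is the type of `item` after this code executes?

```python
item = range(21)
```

range() returns a range object

range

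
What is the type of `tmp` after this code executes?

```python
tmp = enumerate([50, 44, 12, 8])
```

enumerate() returns an enumerate iterator object

enumerate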